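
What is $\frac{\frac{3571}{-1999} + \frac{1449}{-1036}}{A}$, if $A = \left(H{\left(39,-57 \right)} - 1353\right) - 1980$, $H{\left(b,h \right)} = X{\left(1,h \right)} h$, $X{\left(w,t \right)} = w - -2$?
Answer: $\frac{942301}{1036665408} \approx 0.00090897$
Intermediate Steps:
$X{\left(w,t \right)} = 2 + w$ ($X{\left(w,t \right)} = w + 2 = 2 + w$)
$H{\left(b,h \right)} = 3 h$ ($H{\left(b,h \right)} = \left(2 + 1\right) h = 3 h$)
$A = -3504$ ($A = \left(3 \left(-57\right) - 1353\right) - 1980 = \left(-171 - 1353\right) - 1980 = -1524 - 1980 = -3504$)
$\frac{\frac{3571}{-1999} + \frac{1449}{-1036}}{A} = \frac{\frac{3571}{-1999} + \frac{1449}{-1036}}{-3504} = \left(3571 \left(- \frac{1}{1999}\right) + 1449 \left(- \frac{1}{1036}\right)\right) \left(- \frac{1}{3504}\right) = \left(- \frac{3571}{1999} - \frac{207}{148}\right) \left(- \frac{1}{3504}\right) = \left(- \frac{942301}{295852}\right) \left(- \frac{1}{3504}\right) = \frac{942301}{1036665408}$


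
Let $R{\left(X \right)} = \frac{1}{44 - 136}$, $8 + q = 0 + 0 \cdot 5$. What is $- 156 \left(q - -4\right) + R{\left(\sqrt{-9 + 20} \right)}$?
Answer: $\frac{57407}{92} \approx 623.99$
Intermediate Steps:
$q = -8$ ($q = -8 + \left(0 + 0 \cdot 5\right) = -8 + \left(0 + 0\right) = -8 + 0 = -8$)
$R{\left(X \right)} = - \frac{1}{92}$ ($R{\left(X \right)} = \frac{1}{-92} = - \frac{1}{92}$)
$- 156 \left(q - -4\right) + R{\left(\sqrt{-9 + 20} \right)} = - 156 \left(-8 - -4\right) - \frac{1}{92} = - 156 \left(-8 + 4\right) - \frac{1}{92} = \left(-156\right) \left(-4\right) - \frac{1}{92} = 624 - \frac{1}{92} = \frac{57407}{92}$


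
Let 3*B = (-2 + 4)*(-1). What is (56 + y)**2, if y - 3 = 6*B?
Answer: 3025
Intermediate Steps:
B = -2/3 (B = ((-2 + 4)*(-1))/3 = (2*(-1))/3 = (1/3)*(-2) = -2/3 ≈ -0.66667)
y = -1 (y = 3 + 6*(-2/3) = 3 - 4 = -1)
(56 + y)**2 = (56 - 1)**2 = 55**2 = 3025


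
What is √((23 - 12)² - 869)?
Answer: 2*I*√187 ≈ 27.35*I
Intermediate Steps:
√((23 - 12)² - 869) = √(11² - 869) = √(121 - 869) = √(-748) = 2*I*√187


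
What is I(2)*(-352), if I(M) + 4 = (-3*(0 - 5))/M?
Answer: -1232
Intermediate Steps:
I(M) = -4 + 15/M (I(M) = -4 + (-3*(0 - 5))/M = -4 + (-3*(-5))/M = -4 + 15/M)
I(2)*(-352) = (-4 + 15/2)*(-352) = (7/2)*(-352) = -1232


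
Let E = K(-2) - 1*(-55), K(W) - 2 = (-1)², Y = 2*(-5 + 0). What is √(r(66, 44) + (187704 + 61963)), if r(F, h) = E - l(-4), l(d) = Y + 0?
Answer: √249735 ≈ 499.73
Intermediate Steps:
Y = -10 (Y = 2*(-5) = -10)
K(W) = 3 (K(W) = 2 + (-1)² = 2 + 1 = 3)
E = 58 (E = 3 - 1*(-55) = 3 + 55 = 58)
l(d) = -10 (l(d) = -10 + 0 = -10)
r(F, h) = 68 (r(F, h) = 58 - 1*(-10) = 58 + 10 = 68)
√(r(66, 44) + (187704 + 61963)) = √(68 + (187704 + 61963)) = √(68 + 249667) = √249735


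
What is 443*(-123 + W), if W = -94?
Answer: -96131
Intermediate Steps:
443*(-123 + W) = 443*(-123 - 94) = 443*(-217) = -96131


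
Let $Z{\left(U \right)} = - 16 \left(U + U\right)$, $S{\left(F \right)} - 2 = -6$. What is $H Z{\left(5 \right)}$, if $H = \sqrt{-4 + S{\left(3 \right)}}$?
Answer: $- 320 i \sqrt{2} \approx - 452.55 i$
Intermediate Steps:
$S{\left(F \right)} = -4$ ($S{\left(F \right)} = 2 - 6 = -4$)
$Z{\left(U \right)} = - 32 U$ ($Z{\left(U \right)} = - 16 \cdot 2 U = - 32 U$)
$H = 2 i \sqrt{2}$ ($H = \sqrt{-4 - 4} = \sqrt{-8} = 2 i \sqrt{2} \approx 2.8284 i$)
$H Z{\left(5 \right)} = 2 i \sqrt{2} \left(\left(-32\right) 5\right) = 2 i \sqrt{2} \left(-160\right) = - 320 i \sqrt{2}$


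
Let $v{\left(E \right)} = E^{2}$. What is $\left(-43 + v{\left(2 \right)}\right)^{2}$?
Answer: $1521$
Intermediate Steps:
$\left(-43 + v{\left(2 \right)}\right)^{2} = \left(-43 + 2^{2}\right)^{2} = \left(-43 + 4\right)^{2} = \left(-39\right)^{2} = 1521$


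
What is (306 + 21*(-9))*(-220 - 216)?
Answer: -51012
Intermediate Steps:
(306 + 21*(-9))*(-220 - 216) = (306 - 189)*(-436) = 117*(-436) = -51012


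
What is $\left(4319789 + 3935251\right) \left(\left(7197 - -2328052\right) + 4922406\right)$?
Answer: $59912232331200$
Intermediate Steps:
$\left(4319789 + 3935251\right) \left(\left(7197 - -2328052\right) + 4922406\right) = 8255040 \left(\left(7197 + 2328052\right) + 4922406\right) = 8255040 \left(2335249 + 4922406\right) = 8255040 \cdot 7257655 = 59912232331200$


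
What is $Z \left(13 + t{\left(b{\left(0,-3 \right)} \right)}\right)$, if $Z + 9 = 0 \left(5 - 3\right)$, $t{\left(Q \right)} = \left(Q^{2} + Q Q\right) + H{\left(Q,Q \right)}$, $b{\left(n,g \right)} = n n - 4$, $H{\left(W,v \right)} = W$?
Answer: $-369$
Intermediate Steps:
$b{\left(n,g \right)} = -4 + n^{2}$ ($b{\left(n,g \right)} = n^{2} - 4 = -4 + n^{2}$)
$t{\left(Q \right)} = Q + 2 Q^{2}$ ($t{\left(Q \right)} = \left(Q^{2} + Q Q\right) + Q = \left(Q^{2} + Q^{2}\right) + Q = 2 Q^{2} + Q = Q + 2 Q^{2}$)
$Z = -9$ ($Z = -9 + 0 \left(5 - 3\right) = -9 + 0 \cdot 2 = -9 + 0 = -9$)
$Z \left(13 + t{\left(b{\left(0,-3 \right)} \right)}\right) = - 9 \left(13 + \left(-4 + 0^{2}\right) \left(1 + 2 \left(-4 + 0^{2}\right)\right)\right) = - 9 \left(13 + \left(-4 + 0\right) \left(1 + 2 \left(-4 + 0\right)\right)\right) = - 9 \left(13 - 4 \left(1 + 2 \left(-4\right)\right)\right) = - 9 \left(13 - 4 \left(1 - 8\right)\right) = - 9 \left(13 - -28\right) = - 9 \left(13 + 28\right) = \left(-9\right) 41 = -369$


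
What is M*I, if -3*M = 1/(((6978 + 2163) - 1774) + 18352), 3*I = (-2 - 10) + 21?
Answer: -1/25719 ≈ -3.8882e-5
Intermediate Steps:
I = 3 (I = ((-2 - 10) + 21)/3 = (-12 + 21)/3 = (⅓)*9 = 3)
M = -1/77157 (M = -1/(3*(((6978 + 2163) - 1774) + 18352)) = -1/(3*((9141 - 1774) + 18352)) = -1/(3*(7367 + 18352)) = -⅓/25719 = -⅓*1/25719 = -1/77157 ≈ -1.2961e-5)
M*I = -1/77157*3 = -1/25719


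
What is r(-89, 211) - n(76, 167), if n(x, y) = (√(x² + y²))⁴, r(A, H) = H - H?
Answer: -1133332225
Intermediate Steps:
r(A, H) = 0
n(x, y) = (x² + y²)²
r(-89, 211) - n(76, 167) = 0 - (76² + 167²)² = 0 - (5776 + 27889)² = 0 - 1*33665² = 0 - 1*1133332225 = 0 - 1133332225 = -1133332225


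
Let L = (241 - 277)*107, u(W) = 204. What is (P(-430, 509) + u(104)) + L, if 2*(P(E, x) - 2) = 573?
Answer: -6719/2 ≈ -3359.5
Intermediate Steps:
P(E, x) = 577/2 (P(E, x) = 2 + (½)*573 = 2 + 573/2 = 577/2)
L = -3852 (L = -36*107 = -3852)
(P(-430, 509) + u(104)) + L = (577/2 + 204) - 3852 = 985/2 - 3852 = -6719/2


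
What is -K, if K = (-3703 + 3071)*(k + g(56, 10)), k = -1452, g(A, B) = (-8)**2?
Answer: -877216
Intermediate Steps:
g(A, B) = 64
K = 877216 (K = (-3703 + 3071)*(-1452 + 64) = -632*(-1388) = 877216)
-K = -1*877216 = -877216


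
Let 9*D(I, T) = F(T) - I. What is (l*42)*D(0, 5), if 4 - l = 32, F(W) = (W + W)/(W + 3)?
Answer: -490/3 ≈ -163.33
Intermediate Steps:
F(W) = 2*W/(3 + W) (F(W) = (2*W)/(3 + W) = 2*W/(3 + W))
l = -28 (l = 4 - 1*32 = 4 - 32 = -28)
D(I, T) = -I/9 + 2*T/(9*(3 + T)) (D(I, T) = (2*T/(3 + T) - I)/9 = (-I + 2*T/(3 + T))/9 = -I/9 + 2*T/(9*(3 + T)))
(l*42)*D(0, 5) = (-28*42)*((2*5 - 1*0*(3 + 5))/(9*(3 + 5))) = -392*(10 - 1*0*8)/(3*8) = -392*(10 + 0)/(3*8) = -392*10/(3*8) = -1176*5/36 = -490/3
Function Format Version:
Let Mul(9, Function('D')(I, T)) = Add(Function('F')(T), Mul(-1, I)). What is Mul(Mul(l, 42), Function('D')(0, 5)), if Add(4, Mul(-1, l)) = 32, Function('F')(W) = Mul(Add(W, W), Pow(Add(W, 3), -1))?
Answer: Rational(-490, 3) ≈ -163.33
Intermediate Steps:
Function('F')(W) = Mul(2, W, Pow(Add(3, W), -1)) (Function('F')(W) = Mul(Mul(2, W), Pow(Add(3, W), -1)) = Mul(2, W, Pow(Add(3, W), -1)))
l = -28 (l = Add(4, Mul(-1, 32)) = Add(4, -32) = -28)
Function('D')(I, T) = Add(Mul(Rational(-1, 9), I), Mul(Rational(2, 9), T, Pow(Add(3, T), -1))) (Function('D')(I, T) = Mul(Rational(1, 9), Add(Mul(2, T, Pow(Add(3, T), -1)), Mul(-1, I))) = Mul(Rational(1, 9), Add(Mul(-1, I), Mul(2, T, Pow(Add(3, T), -1)))) = Add(Mul(Rational(-1, 9), I), Mul(Rational(2, 9), T, Pow(Add(3, T), -1))))
Mul(Mul(l, 42), Function('D')(0, 5)) = Mul(Mul(-28, 42), Mul(Rational(1, 9), Pow(Add(3, 5), -1), Add(Mul(2, 5), Mul(-1, 0, Add(3, 5))))) = Mul(-1176, Mul(Rational(1, 9), Pow(8, -1), Add(10, Mul(-1, 0, 8)))) = Mul(-1176, Mul(Rational(1, 9), Rational(1, 8), Add(10, 0))) = Mul(-1176, Mul(Rational(1, 9), Rational(1, 8), 10)) = Mul(-1176, Rational(5, 36)) = Rational(-490, 3)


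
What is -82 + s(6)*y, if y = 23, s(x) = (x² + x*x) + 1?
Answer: 1597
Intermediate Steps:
s(x) = 1 + 2*x² (s(x) = (x² + x²) + 1 = 2*x² + 1 = 1 + 2*x²)
-82 + s(6)*y = -82 + (1 + 2*6²)*23 = -82 + (1 + 2*36)*23 = -82 + (1 + 72)*23 = -82 + 73*23 = -82 + 1679 = 1597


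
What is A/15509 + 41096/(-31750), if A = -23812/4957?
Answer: -1580069481424/1220440043875 ≈ -1.2947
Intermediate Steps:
A = -23812/4957 (A = -23812*1/4957 = -23812/4957 ≈ -4.8037)
A/15509 + 41096/(-31750) = -23812/4957/15509 + 41096/(-31750) = -23812/4957*1/15509 + 41096*(-1/31750) = -23812/76878113 - 20548/15875 = -1580069481424/1220440043875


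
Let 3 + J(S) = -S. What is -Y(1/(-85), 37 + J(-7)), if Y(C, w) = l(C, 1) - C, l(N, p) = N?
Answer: 0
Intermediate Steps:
J(S) = -3 - S
Y(C, w) = 0 (Y(C, w) = C - C = 0)
-Y(1/(-85), 37 + J(-7)) = -1*0 = 0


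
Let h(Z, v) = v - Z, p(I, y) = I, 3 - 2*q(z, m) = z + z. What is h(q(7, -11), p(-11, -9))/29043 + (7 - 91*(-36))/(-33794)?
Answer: -47767018/490739571 ≈ -0.097337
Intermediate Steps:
q(z, m) = 3/2 - z (q(z, m) = 3/2 - (z + z)/2 = 3/2 - z)
h(q(7, -11), p(-11, -9))/29043 + (7 - 91*(-36))/(-33794) = (-11 - (3/2 - 1*7))/29043 + (7 - 91*(-36))/(-33794) = (-11 - (3/2 - 7))*(1/29043) + (7 + 3276)*(-1/33794) = (-11 - 1*(-11/2))*(1/29043) + 3283*(-1/33794) = (-11 + 11/2)*(1/29043) - 3283/33794 = -11/2*1/29043 - 3283/33794 = -11/58086 - 3283/33794 = -47767018/490739571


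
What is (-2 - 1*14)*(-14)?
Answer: 224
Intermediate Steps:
(-2 - 1*14)*(-14) = (-2 - 14)*(-14) = -16*(-14) = 224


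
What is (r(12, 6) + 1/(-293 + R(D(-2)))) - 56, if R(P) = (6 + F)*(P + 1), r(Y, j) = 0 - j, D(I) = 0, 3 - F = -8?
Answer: -17113/276 ≈ -62.004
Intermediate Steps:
F = 11 (F = 3 - 1*(-8) = 3 + 8 = 11)
r(Y, j) = -j
R(P) = 17 + 17*P (R(P) = (6 + 11)*(P + 1) = 17*(1 + P) = 17 + 17*P)
(r(12, 6) + 1/(-293 + R(D(-2)))) - 56 = (-1*6 + 1/(-293 + (17 + 17*0))) - 56 = (-6 + 1/(-293 + (17 + 0))) - 56 = (-6 + 1/(-293 + 17)) - 56 = (-6 + 1/(-276)) - 56 = (-6 - 1/276) - 56 = -1657/276 - 56 = -17113/276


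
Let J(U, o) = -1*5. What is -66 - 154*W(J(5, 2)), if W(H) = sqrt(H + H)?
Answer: -66 - 154*I*sqrt(10) ≈ -66.0 - 486.99*I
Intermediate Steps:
J(U, o) = -5
W(H) = sqrt(2)*sqrt(H) (W(H) = sqrt(2*H) = sqrt(2)*sqrt(H))
-66 - 154*W(J(5, 2)) = -66 - 154*sqrt(2)*sqrt(-5) = -66 - 154*sqrt(2)*I*sqrt(5) = -66 - 154*I*sqrt(10)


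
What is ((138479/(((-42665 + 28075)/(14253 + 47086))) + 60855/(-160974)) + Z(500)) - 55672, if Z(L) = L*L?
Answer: -75911627635922/195717555 ≈ -3.8786e+5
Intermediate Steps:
Z(L) = L²
((138479/(((-42665 + 28075)/(14253 + 47086))) + 60855/(-160974)) + Z(500)) - 55672 = ((138479/(((-42665 + 28075)/(14253 + 47086))) + 60855/(-160974)) + 500²) - 55672 = ((138479/((-14590/61339)) + 60855*(-1/160974)) + 250000) - 55672 = ((138479/((-14590*1/61339)) - 20285/53658) + 250000) - 55672 = ((138479/(-14590/61339) - 20285/53658) + 250000) - 55672 = ((138479*(-61339/14590) - 20285/53658) + 250000) - 55672 = ((-8494163381/14590 - 20285/53658) + 250000) - 55672 = (-113945028663962/195717555 + 250000) - 55672 = -65015639913962/195717555 - 55672 = -75911627635922/195717555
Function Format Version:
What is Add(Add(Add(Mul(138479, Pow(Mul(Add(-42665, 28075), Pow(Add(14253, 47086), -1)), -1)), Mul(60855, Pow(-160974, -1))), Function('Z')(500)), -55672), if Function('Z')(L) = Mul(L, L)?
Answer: Rational(-75911627635922, 195717555) ≈ -3.8786e+5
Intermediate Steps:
Function('Z')(L) = Pow(L, 2)
Add(Add(Add(Mul(138479, Pow(Mul(Add(-42665, 28075), Pow(Add(14253, 47086), -1)), -1)), Mul(60855, Pow(-160974, -1))), Function('Z')(500)), -55672) = Add(Add(Add(Mul(138479, Pow(Mul(Add(-42665, 28075), Pow(Add(14253, 47086), -1)), -1)), Mul(60855, Pow(-160974, -1))), Pow(500, 2)), -55672) = Add(Add(Add(Mul(138479, Pow(Mul(-14590, Pow(61339, -1)), -1)), Mul(60855, Rational(-1, 160974))), 250000), -55672) = Add(Add(Add(Mul(138479, Pow(Mul(-14590, Rational(1, 61339)), -1)), Rational(-20285, 53658)), 250000), -55672) = Add(Add(Add(Mul(138479, Pow(Rational(-14590, 61339), -1)), Rational(-20285, 53658)), 250000), -55672) = Add(Add(Add(Mul(138479, Rational(-61339, 14590)), Rational(-20285, 53658)), 250000), -55672) = Add(Add(Add(Rational(-8494163381, 14590), Rational(-20285, 53658)), 250000), -55672) = Add(Add(Rational(-113945028663962, 195717555), 250000), -55672) = Add(Rational(-65015639913962, 195717555), -55672) = Rational(-75911627635922, 195717555)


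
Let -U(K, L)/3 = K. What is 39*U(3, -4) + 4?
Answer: -347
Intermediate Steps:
U(K, L) = -3*K
39*U(3, -4) + 4 = 39*(-3*3) + 4 = 39*(-9) + 4 = -351 + 4 = -347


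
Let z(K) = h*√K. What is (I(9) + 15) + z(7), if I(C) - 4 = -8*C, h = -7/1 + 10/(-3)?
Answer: -53 - 31*√7/3 ≈ -80.339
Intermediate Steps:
h = -31/3 (h = -7*1 + 10*(-⅓) = -7 - 10/3 = -31/3 ≈ -10.333)
I(C) = 4 - 8*C
z(K) = -31*√K/3
(I(9) + 15) + z(7) = ((4 - 8*9) + 15) - 31*√7/3 = ((4 - 72) + 15) - 31*√7/3 = (-68 + 15) - 31*√7/3 = -53 - 31*√7/3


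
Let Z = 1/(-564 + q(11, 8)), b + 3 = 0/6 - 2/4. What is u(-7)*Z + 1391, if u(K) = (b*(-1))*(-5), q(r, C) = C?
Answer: 1546827/1112 ≈ 1391.0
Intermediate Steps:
b = -7/2 (b = -3 + (0/6 - 2/4) = -3 + (0*(1/6) - 2*1/4) = -3 + (0 - 1/2) = -3 - 1/2 = -7/2 ≈ -3.5000)
u(K) = -35/2 (u(K) = -7/2*(-1)*(-5) = (7/2)*(-5) = -35/2)
Z = -1/556 (Z = 1/(-564 + 8) = 1/(-556) = -1/556 ≈ -0.0017986)
u(-7)*Z + 1391 = -35/2*(-1/556) + 1391 = 35/1112 + 1391 = 1546827/1112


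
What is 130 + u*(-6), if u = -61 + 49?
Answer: 202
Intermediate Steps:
u = -12
130 + u*(-6) = 130 - 12*(-6) = 130 + 72 = 202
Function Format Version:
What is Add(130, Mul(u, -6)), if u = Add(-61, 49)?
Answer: 202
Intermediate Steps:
u = -12
Add(130, Mul(u, -6)) = Add(130, Mul(-12, -6)) = Add(130, 72) = 202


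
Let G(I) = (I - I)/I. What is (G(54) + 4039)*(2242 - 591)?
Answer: 6668389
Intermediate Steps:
G(I) = 0 (G(I) = 0/I = 0)
(G(54) + 4039)*(2242 - 591) = (0 + 4039)*(2242 - 591) = 4039*1651 = 6668389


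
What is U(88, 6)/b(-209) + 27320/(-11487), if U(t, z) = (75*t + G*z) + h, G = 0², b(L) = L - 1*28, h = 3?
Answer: -27441167/907473 ≈ -30.239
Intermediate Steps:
b(L) = -28 + L (b(L) = L - 28 = -28 + L)
G = 0
U(t, z) = 3 + 75*t (U(t, z) = (75*t + 0*z) + 3 = (75*t + 0) + 3 = 75*t + 3 = 3 + 75*t)
U(88, 6)/b(-209) + 27320/(-11487) = (3 + 75*88)/(-28 - 209) + 27320/(-11487) = (3 + 6600)/(-237) + 27320*(-1/11487) = 6603*(-1/237) - 27320/11487 = -2201/79 - 27320/11487 = -27441167/907473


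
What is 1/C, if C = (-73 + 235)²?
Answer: 1/26244 ≈ 3.8104e-5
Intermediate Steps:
C = 26244 (C = 162² = 26244)
1/C = 1/26244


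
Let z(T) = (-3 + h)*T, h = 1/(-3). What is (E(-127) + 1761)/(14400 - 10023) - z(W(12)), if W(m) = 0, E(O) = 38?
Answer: 1799/4377 ≈ 0.41101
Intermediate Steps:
h = -⅓ ≈ -0.33333
z(T) = -10*T/3 (z(T) = (-3 - ⅓)*T = -10*T/3)
(E(-127) + 1761)/(14400 - 10023) - z(W(12)) = (38 + 1761)/(14400 - 10023) - (-10)*0/3 = 1799/4377 - 1*0 = 1799*(1/4377) + 0 = 1799/4377 + 0 = 1799/4377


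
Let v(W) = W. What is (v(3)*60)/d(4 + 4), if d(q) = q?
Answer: 45/2 ≈ 22.500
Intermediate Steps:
(v(3)*60)/d(4 + 4) = (3*60)/(4 + 4) = 180/8 = 180*(⅛) = 45/2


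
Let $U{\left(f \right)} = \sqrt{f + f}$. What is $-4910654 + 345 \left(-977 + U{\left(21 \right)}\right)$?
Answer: $-5247719 + 345 \sqrt{42} \approx -5.2455 \cdot 10^{6}$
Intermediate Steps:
$U{\left(f \right)} = \sqrt{2} \sqrt{f}$ ($U{\left(f \right)} = \sqrt{2 f} = \sqrt{2} \sqrt{f}$)
$-4910654 + 345 \left(-977 + U{\left(21 \right)}\right) = -4910654 + 345 \left(-977 + \sqrt{2} \sqrt{21}\right) = -4910654 + 345 \left(-977 + \sqrt{42}\right) = -4910654 - \left(337065 - 345 \sqrt{42}\right) = -5247719 + 345 \sqrt{42}$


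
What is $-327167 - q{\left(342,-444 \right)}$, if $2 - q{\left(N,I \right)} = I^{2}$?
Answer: $-130033$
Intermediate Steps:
$q{\left(N,I \right)} = 2 - I^{2}$
$-327167 - q{\left(342,-444 \right)} = -327167 - \left(2 - \left(-444\right)^{2}\right) = -327167 - \left(2 - 197136\right) = -327167 - -197134 = -327167 + 197134 = -130033$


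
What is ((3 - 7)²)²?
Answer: 256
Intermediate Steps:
((3 - 7)²)² = ((-4)²)² = 16² = 256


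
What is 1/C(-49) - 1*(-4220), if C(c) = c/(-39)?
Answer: 206819/49 ≈ 4220.8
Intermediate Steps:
C(c) = -c/39 (C(c) = c*(-1/39) = -c/39)
1/C(-49) - 1*(-4220) = 1/(-1/39*(-49)) - 1*(-4220) = 1/(49/39) + 4220 = 39/49 + 4220 = 206819/49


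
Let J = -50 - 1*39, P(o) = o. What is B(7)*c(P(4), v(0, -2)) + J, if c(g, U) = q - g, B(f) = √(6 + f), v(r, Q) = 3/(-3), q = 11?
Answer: -89 + 7*√13 ≈ -63.761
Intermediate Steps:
v(r, Q) = -1 (v(r, Q) = 3*(-⅓) = -1)
c(g, U) = 11 - g
J = -89 (J = -50 - 39 = -89)
B(7)*c(P(4), v(0, -2)) + J = √(6 + 7)*(11 - 1*4) - 89 = √13*(11 - 4) - 89 = √13*7 - 89 = 7*√13 - 89 = -89 + 7*√13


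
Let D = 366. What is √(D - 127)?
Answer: √239 ≈ 15.460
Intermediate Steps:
√(D - 127) = √(366 - 127) = √239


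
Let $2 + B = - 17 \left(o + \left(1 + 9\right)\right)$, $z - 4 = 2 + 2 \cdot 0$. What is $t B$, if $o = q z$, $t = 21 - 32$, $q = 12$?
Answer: $15356$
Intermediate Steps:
$z = 6$ ($z = 4 + \left(2 + 2 \cdot 0\right) = 4 + \left(2 + 0\right) = 4 + 2 = 6$)
$t = -11$ ($t = 21 - 32 = -11$)
$o = 72$ ($o = 12 \cdot 6 = 72$)
$B = -1396$ ($B = -2 - 17 \left(72 + \left(1 + 9\right)\right) = -2 - 17 \left(72 + 10\right) = -2 - 1394 = -1396$)
$t B = \left(-11\right) \left(-1396\right) = 15356$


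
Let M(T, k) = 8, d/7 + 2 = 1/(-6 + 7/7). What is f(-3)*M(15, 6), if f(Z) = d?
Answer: -616/5 ≈ -123.20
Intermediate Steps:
d = -77/5 (d = -14 + 7/(-6 + 7/7) = -14 + 7/(-6 + 7*(1/7)) = -14 + 7/(-6 + 1) = -14 + 7/(-5) = -14 + 7*(-1/5) = -14 - 7/5 = -77/5 ≈ -15.400)
f(Z) = -77/5
f(-3)*M(15, 6) = -77/5*8 = -616/5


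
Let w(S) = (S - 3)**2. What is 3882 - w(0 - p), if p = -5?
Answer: 3878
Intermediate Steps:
w(S) = (-3 + S)**2
3882 - w(0 - p) = 3882 - (-3 + (0 - 1*(-5)))**2 = 3882 - (-3 + (0 + 5))**2 = 3882 - (-3 + 5)**2 = 3882 - 1*2**2 = 3882 - 1*4 = 3882 - 4 = 3878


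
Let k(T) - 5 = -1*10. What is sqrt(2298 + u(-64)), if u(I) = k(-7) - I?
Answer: sqrt(2357) ≈ 48.549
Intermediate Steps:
k(T) = -5 (k(T) = 5 - 1*10 = 5 - 10 = -5)
u(I) = -5 - I
sqrt(2298 + u(-64)) = sqrt(2298 + (-5 - 1*(-64))) = sqrt(2298 + (-5 + 64)) = sqrt(2298 + 59) = sqrt(2357)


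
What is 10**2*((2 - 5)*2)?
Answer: -600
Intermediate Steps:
10**2*((2 - 5)*2) = 100*(-3*2) = 100*(-6) = -600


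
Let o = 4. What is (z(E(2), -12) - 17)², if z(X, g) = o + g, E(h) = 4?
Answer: 625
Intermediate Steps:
z(X, g) = 4 + g
(z(E(2), -12) - 17)² = ((4 - 12) - 17)² = (-8 - 17)² = (-25)² = 625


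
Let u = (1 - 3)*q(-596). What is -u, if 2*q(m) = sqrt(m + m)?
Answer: 2*I*sqrt(298) ≈ 34.525*I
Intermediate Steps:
q(m) = sqrt(2)*sqrt(m)/2 (q(m) = sqrt(m + m)/2 = sqrt(2*m)/2 = (sqrt(2)*sqrt(m))/2 = sqrt(2)*sqrt(m)/2)
u = -2*I*sqrt(298) (u = (1 - 3)*(sqrt(2)*sqrt(-596)/2) = -sqrt(2)*2*I*sqrt(149) = -2*I*sqrt(298) ≈ -34.525*I)
-u = -(-2)*I*sqrt(298) = 2*I*sqrt(298)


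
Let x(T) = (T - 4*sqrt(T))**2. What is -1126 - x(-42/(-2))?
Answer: -1903 + 168*sqrt(21) ≈ -1133.1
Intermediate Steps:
-1126 - x(-42/(-2)) = -1126 - (-(-42)/(-2) + 4*sqrt(-42/(-2)))**2 = -1126 - (-(-42)*(-1)/2 + 4*sqrt(-42*(-1/2)))**2 = -1126 - (-1*21 + 4*sqrt(21))**2 = -1126 - (-21 + 4*sqrt(21))**2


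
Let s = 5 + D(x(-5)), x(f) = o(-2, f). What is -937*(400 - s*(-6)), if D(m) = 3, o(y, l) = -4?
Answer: -419776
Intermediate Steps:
x(f) = -4
s = 8 (s = 5 + 3 = 8)
-937*(400 - s*(-6)) = -937*(400 - 8*(-6)) = -937*(400 - (-48)) = -937*(400 - 1*(-48)) = -937*(400 + 48) = -937*448 = -419776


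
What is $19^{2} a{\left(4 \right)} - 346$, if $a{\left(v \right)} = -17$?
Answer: $-6483$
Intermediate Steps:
$19^{2} a{\left(4 \right)} - 346 = 19^{2} \left(-17\right) - 346 = 361 \left(-17\right) - 346 = -6137 - 346 = -6483$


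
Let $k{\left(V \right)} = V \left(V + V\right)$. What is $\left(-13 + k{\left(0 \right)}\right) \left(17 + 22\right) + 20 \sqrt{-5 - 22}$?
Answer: $-507 + 60 i \sqrt{3} \approx -507.0 + 103.92 i$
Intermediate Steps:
$k{\left(V \right)} = 2 V^{2}$ ($k{\left(V \right)} = V 2 V = 2 V^{2}$)
$\left(-13 + k{\left(0 \right)}\right) \left(17 + 22\right) + 20 \sqrt{-5 - 22} = \left(-13 + 2 \cdot 0^{2}\right) \left(17 + 22\right) + 20 \sqrt{-5 - 22} = \left(-13 + 2 \cdot 0\right) 39 + 20 \sqrt{-27} = \left(-13 + 0\right) 39 + 20 \cdot 3 i \sqrt{3} = \left(-13\right) 39 + 60 i \sqrt{3} = -507 + 60 i \sqrt{3}$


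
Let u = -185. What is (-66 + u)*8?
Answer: -2008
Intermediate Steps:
(-66 + u)*8 = (-66 - 185)*8 = -251*8 = -2008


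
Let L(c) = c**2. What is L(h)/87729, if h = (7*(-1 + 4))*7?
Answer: 7203/29243 ≈ 0.24632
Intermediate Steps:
h = 147 (h = (7*3)*7 = 21*7 = 147)
L(h)/87729 = 147**2/87729 = 21609*(1/87729) = 7203/29243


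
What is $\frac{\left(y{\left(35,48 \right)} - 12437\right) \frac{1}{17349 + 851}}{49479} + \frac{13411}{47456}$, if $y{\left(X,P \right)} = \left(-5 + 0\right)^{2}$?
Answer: $\frac{1509531898991}{5341871589600} \approx 0.28258$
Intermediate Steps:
$y{\left(X,P \right)} = 25$ ($y{\left(X,P \right)} = \left(-5\right)^{2} = 25$)
$\frac{\left(y{\left(35,48 \right)} - 12437\right) \frac{1}{17349 + 851}}{49479} + \frac{13411}{47456} = \frac{\left(25 - 12437\right) \frac{1}{17349 + 851}}{49479} + \frac{13411}{47456} = - \frac{12412}{18200} \cdot \frac{1}{49479} + 13411 \cdot \frac{1}{47456} = \left(-12412\right) \frac{1}{18200} \cdot \frac{1}{49479} + \frac{13411}{47456} = \left(- \frac{3103}{4550}\right) \frac{1}{49479} + \frac{13411}{47456} = - \frac{3103}{225129450} + \frac{13411}{47456} = \frac{1509531898991}{5341871589600}$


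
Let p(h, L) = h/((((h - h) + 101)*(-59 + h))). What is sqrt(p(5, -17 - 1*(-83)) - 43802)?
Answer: I*sqrt(144771044478)/1818 ≈ 209.29*I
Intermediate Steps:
p(h, L) = h/(-5959 + 101*h) (p(h, L) = h/(((0 + 101)*(-59 + h))) = h/((101*(-59 + h))) = h/(-5959 + 101*h))
sqrt(p(5, -17 - 1*(-83)) - 43802) = sqrt((1/101)*5/(-59 + 5) - 43802) = sqrt((1/101)*5/(-54) - 43802) = sqrt((1/101)*5*(-1/54) - 43802) = sqrt(-5/5454 - 43802) = sqrt(-238896113/5454) = I*sqrt(144771044478)/1818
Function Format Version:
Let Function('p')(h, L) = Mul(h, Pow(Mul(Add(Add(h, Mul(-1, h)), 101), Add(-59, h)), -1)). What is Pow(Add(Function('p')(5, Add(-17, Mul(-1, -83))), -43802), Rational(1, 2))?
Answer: Mul(Rational(1, 1818), I, Pow(144771044478, Rational(1, 2))) ≈ Mul(209.29, I)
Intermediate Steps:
Function('p')(h, L) = Mul(h, Pow(Add(-5959, Mul(101, h)), -1)) (Function('p')(h, L) = Mul(h, Pow(Mul(Add(0, 101), Add(-59, h)), -1)) = Mul(h, Pow(Mul(101, Add(-59, h)), -1)) = Mul(h, Pow(Add(-5959, Mul(101, h)), -1)))
Pow(Add(Function('p')(5, Add(-17, Mul(-1, -83))), -43802), Rational(1, 2)) = Pow(Add(Mul(Rational(1, 101), 5, Pow(Add(-59, 5), -1)), -43802), Rational(1, 2)) = Pow(Add(Mul(Rational(1, 101), 5, Pow(-54, -1)), -43802), Rational(1, 2)) = Pow(Add(Mul(Rational(1, 101), 5, Rational(-1, 54)), -43802), Rational(1, 2)) = Pow(Add(Rational(-5, 5454), -43802), Rational(1, 2)) = Pow(Rational(-238896113, 5454), Rational(1, 2)) = Mul(Rational(1, 1818), I, Pow(144771044478, Rational(1, 2)))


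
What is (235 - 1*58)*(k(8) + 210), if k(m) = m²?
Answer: 48498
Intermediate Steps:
(235 - 1*58)*(k(8) + 210) = (235 - 1*58)*(8² + 210) = (235 - 58)*(64 + 210) = 177*274 = 48498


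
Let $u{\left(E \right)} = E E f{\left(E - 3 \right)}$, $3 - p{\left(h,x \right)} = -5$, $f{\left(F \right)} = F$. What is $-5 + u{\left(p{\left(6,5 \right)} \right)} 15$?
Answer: $4795$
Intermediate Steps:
$p{\left(h,x \right)} = 8$ ($p{\left(h,x \right)} = 3 - -5 = 3 + 5 = 8$)
$u{\left(E \right)} = E^{2} \left(-3 + E\right)$ ($u{\left(E \right)} = E E \left(E - 3\right) = E^{2} \left(E - 3\right) = E^{2} \left(-3 + E\right)$)
$-5 + u{\left(p{\left(6,5 \right)} \right)} 15 = -5 + 8^{2} \left(-3 + 8\right) 15 = -5 + 64 \cdot 5 \cdot 15 = -5 + 320 \cdot 15 = -5 + 4800 = 4795$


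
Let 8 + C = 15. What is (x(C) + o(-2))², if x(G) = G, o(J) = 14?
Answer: 441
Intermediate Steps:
C = 7 (C = -8 + 15 = 7)
(x(C) + o(-2))² = (7 + 14)² = 21² = 441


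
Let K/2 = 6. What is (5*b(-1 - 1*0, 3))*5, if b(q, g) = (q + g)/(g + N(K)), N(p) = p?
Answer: 10/3 ≈ 3.3333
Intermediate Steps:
K = 12 (K = 2*6 = 12)
b(q, g) = (g + q)/(12 + g) (b(q, g) = (q + g)/(g + 12) = (g + q)/(12 + g))
(5*b(-1 - 1*0, 3))*5 = (5*((3 + (-1 - 1*0))/(12 + 3)))*5 = (5*((3 + (-1 + 0))/15))*5 = (5*((3 - 1)/15))*5 = (5*((1/15)*2))*5 = (5*(2/15))*5 = (⅔)*5 = 10/3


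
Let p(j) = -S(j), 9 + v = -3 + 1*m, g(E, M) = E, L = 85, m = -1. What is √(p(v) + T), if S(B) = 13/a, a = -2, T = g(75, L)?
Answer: √326/2 ≈ 9.0277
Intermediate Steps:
T = 75
S(B) = -13/2 (S(B) = 13/(-2) = 13*(-½) = -13/2)
v = -13 (v = -9 + (-3 + 1*(-1)) = -9 + (-3 - 1) = -9 - 4 = -13)
p(j) = 13/2 (p(j) = -1*(-13/2) = 13/2)
√(p(v) + T) = √(13/2 + 75) = √(163/2) = √326/2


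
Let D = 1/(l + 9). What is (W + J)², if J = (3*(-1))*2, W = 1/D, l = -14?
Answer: 121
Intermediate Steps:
D = -⅕ (D = 1/(-14 + 9) = 1/(-5) = -⅕ ≈ -0.20000)
W = -5 (W = 1/(-⅕) = -5)
J = -6 (J = -3*2 = -6)
(W + J)² = (-5 - 6)² = (-11)² = 121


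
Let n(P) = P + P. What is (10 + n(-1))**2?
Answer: 64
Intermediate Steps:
n(P) = 2*P
(10 + n(-1))**2 = (10 + 2*(-1))**2 = (10 - 2)**2 = 8**2 = 64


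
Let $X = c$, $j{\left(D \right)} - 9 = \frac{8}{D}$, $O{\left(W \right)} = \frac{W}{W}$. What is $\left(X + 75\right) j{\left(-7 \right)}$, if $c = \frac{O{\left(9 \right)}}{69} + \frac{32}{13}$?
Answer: $\frac{546040}{897} \approx 608.74$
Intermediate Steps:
$O{\left(W \right)} = 1$
$j{\left(D \right)} = 9 + \frac{8}{D}$
$c = \frac{2221}{897}$ ($c = 1 \cdot \frac{1}{69} + \frac{32}{13} = 1 \cdot \frac{1}{69} + 32 \cdot \frac{1}{13} = \frac{1}{69} + \frac{32}{13} = \frac{2221}{897} \approx 2.476$)
$X = \frac{2221}{897} \approx 2.476$
$\left(X + 75\right) j{\left(-7 \right)} = \left(\frac{2221}{897} + 75\right) \left(9 + \frac{8}{-7}\right) = \frac{69496 \left(9 + 8 \left(- \frac{1}{7}\right)\right)}{897} = \frac{69496 \left(9 - \frac{8}{7}\right)}{897} = \frac{69496}{897} \cdot \frac{55}{7} = \frac{546040}{897}$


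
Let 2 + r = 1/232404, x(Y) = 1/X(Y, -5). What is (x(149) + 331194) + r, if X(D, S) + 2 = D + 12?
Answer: 4079428392625/12317412 ≈ 3.3119e+5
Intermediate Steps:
X(D, S) = 10 + D (X(D, S) = -2 + (D + 12) = -2 + (12 + D) = 10 + D)
x(Y) = 1/(10 + Y)
r = -464807/232404 (r = -2 + 1/232404 = -464807/232404 ≈ -2.0000)
(x(149) + 331194) + r = (1/(10 + 149) + 331194) - 464807/232404 = (1/159 + 331194) - 464807/232404 = 52659847/159 - 464807/232404 = 4079428392625/12317412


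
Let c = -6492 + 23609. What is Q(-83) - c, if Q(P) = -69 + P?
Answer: -17269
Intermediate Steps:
c = 17117
Q(-83) - c = (-69 - 83) - 1*17117 = -152 - 17117 = -17269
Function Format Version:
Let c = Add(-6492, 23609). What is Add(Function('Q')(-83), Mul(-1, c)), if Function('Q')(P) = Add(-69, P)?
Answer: -17269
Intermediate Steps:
c = 17117
Add(Function('Q')(-83), Mul(-1, c)) = Add(Add(-69, -83), Mul(-1, 17117)) = Add(-152, -17117) = -17269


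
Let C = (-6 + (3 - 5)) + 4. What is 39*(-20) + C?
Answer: -784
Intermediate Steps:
C = -4 (C = (-6 - 2) + 4 = -8 + 4 = -4)
39*(-20) + C = 39*(-20) - 4 = -780 - 4 = -784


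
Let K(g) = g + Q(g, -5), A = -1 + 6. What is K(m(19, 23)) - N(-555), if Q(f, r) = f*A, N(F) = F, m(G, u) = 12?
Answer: 627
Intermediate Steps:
A = 5
Q(f, r) = 5*f (Q(f, r) = f*5 = 5*f)
K(g) = 6*g (K(g) = g + 5*g = 6*g)
K(m(19, 23)) - N(-555) = 6*12 - 1*(-555) = 72 + 555 = 627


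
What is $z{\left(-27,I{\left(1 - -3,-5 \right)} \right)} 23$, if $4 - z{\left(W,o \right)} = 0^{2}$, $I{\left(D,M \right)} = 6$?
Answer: $92$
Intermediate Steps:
$z{\left(W,o \right)} = 4$ ($z{\left(W,o \right)} = 4 - 0^{2} = 4 - 0 = 4 + 0 = 4$)
$z{\left(-27,I{\left(1 - -3,-5 \right)} \right)} 23 = 4 \cdot 23 = 92$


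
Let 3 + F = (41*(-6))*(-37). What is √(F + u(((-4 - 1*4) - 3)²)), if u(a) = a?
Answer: 2*√2305 ≈ 96.021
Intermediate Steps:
F = 9099 (F = -3 + (41*(-6))*(-37) = -3 - 246*(-37) = -3 + 9102 = 9099)
√(F + u(((-4 - 1*4) - 3)²)) = √(9099 + ((-4 - 1*4) - 3)²) = √(9099 + ((-4 - 4) - 3)²) = √(9099 + (-8 - 3)²) = √(9099 + (-11)²) = √(9099 + 121) = √9220 = 2*√2305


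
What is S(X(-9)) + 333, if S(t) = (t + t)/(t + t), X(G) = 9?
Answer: 334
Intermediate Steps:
S(t) = 1 (S(t) = (2*t)/((2*t)) = (2*t)*(1/(2*t)) = 1)
S(X(-9)) + 333 = 1 + 333 = 334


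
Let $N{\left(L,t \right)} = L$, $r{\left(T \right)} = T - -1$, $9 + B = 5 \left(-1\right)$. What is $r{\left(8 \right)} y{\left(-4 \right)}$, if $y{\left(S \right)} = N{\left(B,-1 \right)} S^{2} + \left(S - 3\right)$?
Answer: $-2079$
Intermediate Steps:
$B = -14$ ($B = -9 + 5 \left(-1\right) = -9 - 5 = -14$)
$r{\left(T \right)} = 1 + T$ ($r{\left(T \right)} = T + 1 = 1 + T$)
$y{\left(S \right)} = -3 + S - 14 S^{2}$ ($y{\left(S \right)} = - 14 S^{2} + \left(S - 3\right) = - 14 S^{2} + \left(-3 + S\right) = -3 + S - 14 S^{2}$)
$r{\left(8 \right)} y{\left(-4 \right)} = \left(1 + 8\right) \left(-3 - 4 - 14 \left(-4\right)^{2}\right) = 9 \left(-3 - 4 - 224\right) = 9 \left(-231\right) = -2079$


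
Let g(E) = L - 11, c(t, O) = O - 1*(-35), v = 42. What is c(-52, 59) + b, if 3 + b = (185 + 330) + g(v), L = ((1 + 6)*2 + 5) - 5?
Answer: 609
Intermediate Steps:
c(t, O) = 35 + O (c(t, O) = O + 35 = 35 + O)
L = 14 (L = (7*2 + 5) - 5 = (14 + 5) - 5 = 19 - 5 = 14)
g(E) = 3 (g(E) = 14 - 11 = 3)
b = 515 (b = -3 + ((185 + 330) + 3) = -3 + (515 + 3) = -3 + 518 = 515)
c(-52, 59) + b = (35 + 59) + 515 = 94 + 515 = 609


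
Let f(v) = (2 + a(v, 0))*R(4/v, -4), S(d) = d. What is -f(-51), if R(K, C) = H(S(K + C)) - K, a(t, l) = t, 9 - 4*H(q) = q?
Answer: 33467/204 ≈ 164.05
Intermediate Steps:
H(q) = 9/4 - q/4
R(K, C) = 9/4 - 5*K/4 - C/4 (R(K, C) = (9/4 - (K + C)/4) - K = (9/4 - (C + K)/4) - K = (9/4 + (-C/4 - K/4)) - K = (9/4 - C/4 - K/4) - K = 9/4 - 5*K/4 - C/4)
f(v) = (2 + v)*(13/4 - 5/v) (f(v) = (2 + v)*(9/4 - 5/v - 1/4*(-4)) = (2 + v)*(9/4 - 5/v + 1) = (2 + v)*(13/4 - 5/v))
-f(-51) = -(3/2 - 10/(-51) + (13/4)*(-51)) = -(3/2 - 10*(-1/51) - 663/4) = -(3/2 + 10/51 - 663/4) = -1*(-33467/204) = 33467/204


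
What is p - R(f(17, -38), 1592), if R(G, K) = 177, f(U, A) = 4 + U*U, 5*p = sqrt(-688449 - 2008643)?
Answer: -177 + 2*I*sqrt(674273)/5 ≈ -177.0 + 328.46*I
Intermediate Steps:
p = 2*I*sqrt(674273)/5 (p = sqrt(-688449 - 2008643)/5 = sqrt(-2697092)/5 = (2*I*sqrt(674273))/5 = 2*I*sqrt(674273)/5 ≈ 328.46*I)
f(U, A) = 4 + U**2
p - R(f(17, -38), 1592) = 2*I*sqrt(674273)/5 - 1*177 = 2*I*sqrt(674273)/5 - 177 = -177 + 2*I*sqrt(674273)/5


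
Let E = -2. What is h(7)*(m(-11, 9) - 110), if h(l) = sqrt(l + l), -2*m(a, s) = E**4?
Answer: -118*sqrt(14) ≈ -441.52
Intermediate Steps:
m(a, s) = -8 (m(a, s) = -1/2*(-2)**4 = -1/2*16 = -8)
h(l) = sqrt(2)*sqrt(l) (h(l) = sqrt(2*l) = sqrt(2)*sqrt(l))
h(7)*(m(-11, 9) - 110) = (sqrt(2)*sqrt(7))*(-8 - 110) = sqrt(14)*(-118) = -118*sqrt(14)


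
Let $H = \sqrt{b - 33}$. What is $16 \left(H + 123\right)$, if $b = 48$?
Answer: $1968 + 16 \sqrt{15} \approx 2030.0$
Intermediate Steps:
$H = \sqrt{15}$ ($H = \sqrt{48 - 33} = \sqrt{15} \approx 3.873$)
$16 \left(H + 123\right) = 16 \left(\sqrt{15} + 123\right) = 16 \left(123 + \sqrt{15}\right) = 1968 + 16 \sqrt{15}$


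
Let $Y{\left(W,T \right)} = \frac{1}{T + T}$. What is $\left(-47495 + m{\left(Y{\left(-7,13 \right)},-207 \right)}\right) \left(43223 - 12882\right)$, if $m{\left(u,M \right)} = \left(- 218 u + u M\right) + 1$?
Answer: $- \frac{37479296729}{26} \approx -1.4415 \cdot 10^{9}$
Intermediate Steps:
$Y{\left(W,T \right)} = \frac{1}{2 T}$
$m{\left(u,M \right)} = 1 - 218 u + M u$ ($m{\left(u,M \right)} = \left(- 218 u + M u\right) + 1 = 1 - 218 u + M u$)
$\left(-47495 + m{\left(Y{\left(-7,13 \right)},-207 \right)}\right) \left(43223 - 12882\right) = \left(-47495 - \left(-1 + 425 \cdot \frac{1}{2} \cdot \frac{1}{13}\right)\right) \left(43223 - 12882\right) = \left(-47495 - \left(-1 + 425 \cdot \frac{1}{2} \cdot \frac{1}{13}\right)\right) 30341 = \left(-47495 - \frac{399}{26}\right) 30341 = \left(- \frac{1235269}{26}\right) 30341 = - \frac{37479296729}{26}$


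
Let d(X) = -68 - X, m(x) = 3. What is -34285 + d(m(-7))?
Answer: -34356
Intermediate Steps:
-34285 + d(m(-7)) = -34285 + (-68 - 1*3) = -34285 + (-68 - 3) = -34285 - 71 = -34356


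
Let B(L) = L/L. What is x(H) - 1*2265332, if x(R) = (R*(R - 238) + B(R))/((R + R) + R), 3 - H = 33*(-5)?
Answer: -1141739087/504 ≈ -2.2654e+6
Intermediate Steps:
B(L) = 1
H = 168 (H = 3 - 33*(-5) = 3 - 1*(-165) = 3 + 165 = 168)
x(R) = (1 + R*(-238 + R))/(3*R) (x(R) = (R*(R - 238) + 1)/((R + R) + R) = (R*(-238 + R) + 1)/(2*R + R) = (1 + R*(-238 + R))/((3*R)) = (1 + R*(-238 + R))*(1/(3*R)) = (1 + R*(-238 + R))/(3*R))
x(H) - 1*2265332 = (⅓)*(1 + 168*(-238 + 168))/168 - 1*2265332 = (⅓)*(1/168)*(1 + 168*(-70)) - 2265332 = (⅓)*(1/168)*(1 - 11760) - 2265332 = (⅓)*(1/168)*(-11759) - 2265332 = -11759/504 - 2265332 = -1141739087/504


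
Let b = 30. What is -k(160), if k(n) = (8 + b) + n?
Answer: -198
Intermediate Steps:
k(n) = 38 + n (k(n) = (8 + 30) + n = 38 + n)
-k(160) = -(38 + 160) = -1*198 = -198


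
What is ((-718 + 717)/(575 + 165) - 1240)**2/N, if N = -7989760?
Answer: -841991595201/4375192576000 ≈ -0.19245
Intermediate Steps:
((-718 + 717)/(575 + 165) - 1240)**2/N = ((-718 + 717)/(575 + 165) - 1240)**2/(-7989760) = (-1/740 - 1240)**2*(-1/7989760) = (-917601/740)**2*(-1/7989760) = (841991595201/547600)*(-1/7989760) = -841991595201/4375192576000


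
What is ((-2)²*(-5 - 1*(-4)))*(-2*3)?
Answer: 24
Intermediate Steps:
((-2)²*(-5 - 1*(-4)))*(-2*3) = (4*(-5 + 4))*(-6) = (4*(-1))*(-6) = -4*(-6) = 24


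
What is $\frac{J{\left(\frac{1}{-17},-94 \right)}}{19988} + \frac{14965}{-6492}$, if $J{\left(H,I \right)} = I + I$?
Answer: $- \frac{75085229}{32440524} \approx -2.3146$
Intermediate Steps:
$J{\left(H,I \right)} = 2 I$
$\frac{J{\left(\frac{1}{-17},-94 \right)}}{19988} + \frac{14965}{-6492} = \frac{2 \left(-94\right)}{19988} + \frac{14965}{-6492} = \left(-188\right) \frac{1}{19988} + 14965 \left(- \frac{1}{6492}\right) = - \frac{47}{4997} - \frac{14965}{6492} = - \frac{75085229}{32440524}$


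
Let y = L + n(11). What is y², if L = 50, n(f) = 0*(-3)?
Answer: 2500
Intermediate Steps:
n(f) = 0
y = 50 (y = 50 + 0 = 50)
y² = 50² = 2500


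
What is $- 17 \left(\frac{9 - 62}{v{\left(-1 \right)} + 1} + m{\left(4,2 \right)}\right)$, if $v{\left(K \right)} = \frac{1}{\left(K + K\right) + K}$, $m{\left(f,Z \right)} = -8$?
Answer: $\frac{2975}{2} \approx 1487.5$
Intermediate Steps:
$v{\left(K \right)} = \frac{1}{3 K}$ ($v{\left(K \right)} = \frac{1}{2 K + K} = \frac{1}{3 K}$)
$- 17 \left(\frac{9 - 62}{v{\left(-1 \right)} + 1} + m{\left(4,2 \right)}\right) = - 17 \left(\frac{9 - 62}{\frac{1}{3 \left(-1\right)} + 1} - 8\right) = - 17 \left(- \frac{53}{\frac{1}{3} \left(-1\right) + 1} - 8\right) = - 17 \left(- \frac{53}{- \frac{1}{3} + 1} - 8\right) = - 17 \left(- \frac{53}{\frac{2}{3}} - 8\right) = - 17 \left(\left(-53\right) \frac{3}{2} - 8\right) = - 17 \left(- \frac{159}{2} - 8\right) = \left(-17\right) \left(- \frac{175}{2}\right) = \frac{2975}{2}$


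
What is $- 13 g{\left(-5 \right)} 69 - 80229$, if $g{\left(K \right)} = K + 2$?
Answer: $-77538$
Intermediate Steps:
$g{\left(K \right)} = 2 + K$
$- 13 g{\left(-5 \right)} 69 - 80229 = - 13 \left(2 - 5\right) 69 - 80229 = \left(-13\right) \left(-3\right) 69 - 80229 = 39 \cdot 69 - 80229 = 2691 - 80229 = -77538$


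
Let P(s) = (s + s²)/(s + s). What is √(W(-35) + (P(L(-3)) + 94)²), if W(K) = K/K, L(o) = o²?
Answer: 13*√58 ≈ 99.005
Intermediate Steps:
P(s) = (s + s²)/(2*s) (P(s) = (s + s²)/((2*s)) = (s + s²)*(1/(2*s)) = (s + s²)/(2*s))
W(K) = 1
√(W(-35) + (P(L(-3)) + 94)²) = √(1 + ((½ + (½)*(-3)²) + 94)²) = √(1 + ((½ + (½)*9) + 94)²) = √(1 + ((½ + 9/2) + 94)²) = √(1 + (5 + 94)²) = √(1 + 99²) = √(1 + 9801) = √9802 = 13*√58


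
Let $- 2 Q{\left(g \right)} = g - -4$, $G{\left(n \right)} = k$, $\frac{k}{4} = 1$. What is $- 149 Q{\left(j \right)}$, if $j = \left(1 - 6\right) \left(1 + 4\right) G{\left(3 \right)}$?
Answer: $-7152$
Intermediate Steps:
$k = 4$ ($k = 4 \cdot 1 = 4$)
$G{\left(n \right)} = 4$
$j = -100$ ($j = \left(1 - 6\right) \left(1 + 4\right) 4 = \left(1 - 6\right) 5 \cdot 4 = \left(-5\right) 5 \cdot 4 = \left(-25\right) 4 = -100$)
$Q{\left(g \right)} = -2 - \frac{g}{2}$ ($Q{\left(g \right)} = - \frac{g - -4}{2} = - \frac{g + 4}{2} = - \frac{4 + g}{2} = -2 - \frac{g}{2}$)
$- 149 Q{\left(j \right)} = - 149 \left(-2 - -50\right) = - 149 \left(-2 + 50\right) = \left(-149\right) 48 = -7152$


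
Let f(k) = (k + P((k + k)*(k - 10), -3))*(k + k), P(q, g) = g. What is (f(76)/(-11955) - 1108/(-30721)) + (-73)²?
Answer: 1956851824519/367269555 ≈ 5328.1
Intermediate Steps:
f(k) = 2*k*(-3 + k) (f(k) = (k - 3)*(k + k) = (-3 + k)*(2*k) = 2*k*(-3 + k))
(f(76)/(-11955) - 1108/(-30721)) + (-73)² = ((2*76*(-3 + 76))/(-11955) - 1108/(-30721)) + (-73)² = ((2*76*73)*(-1/11955) - 1108*(-1/30721)) + 5329 = (11096*(-1/11955) + 1108/30721) + 5329 = (-11096/11955 + 1108/30721) + 5329 = -327634076/367269555 + 5329 = 1956851824519/367269555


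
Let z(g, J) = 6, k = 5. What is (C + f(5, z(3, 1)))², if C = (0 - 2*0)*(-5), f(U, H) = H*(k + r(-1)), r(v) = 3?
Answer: 2304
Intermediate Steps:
f(U, H) = 8*H (f(U, H) = H*(5 + 3) = H*8 = 8*H)
C = 0 (C = (0 + 0)*(-5) = 0*(-5) = 0)
(C + f(5, z(3, 1)))² = (0 + 8*6)² = (0 + 48)² = 48² = 2304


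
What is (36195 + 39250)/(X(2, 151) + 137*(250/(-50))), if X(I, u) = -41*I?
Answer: -75445/767 ≈ -98.364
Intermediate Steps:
(36195 + 39250)/(X(2, 151) + 137*(250/(-50))) = (36195 + 39250)/(-41*2 + 137*(250/(-50))) = 75445/(-82 + 137*(250*(-1/50))) = 75445/(-82 + 137*(-5)) = 75445/(-82 - 685) = 75445/(-767) = 75445*(-1/767) = -75445/767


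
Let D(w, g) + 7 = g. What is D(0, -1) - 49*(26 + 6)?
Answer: -1576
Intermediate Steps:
D(w, g) = -7 + g
D(0, -1) - 49*(26 + 6) = (-7 - 1) - 49*(26 + 6) = -8 - 49*32 = -8 - 1568 = -1576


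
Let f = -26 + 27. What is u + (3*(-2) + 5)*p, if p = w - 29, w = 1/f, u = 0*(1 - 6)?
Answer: 28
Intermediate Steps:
f = 1
u = 0 (u = 0*(-5) = 0)
w = 1 (w = 1/1 = 1)
p = -28 (p = 1 - 29 = -28)
u + (3*(-2) + 5)*p = 0 + (3*(-2) + 5)*(-28) = 0 + (-6 + 5)*(-28) = 0 - 1*(-28) = 0 + 28 = 28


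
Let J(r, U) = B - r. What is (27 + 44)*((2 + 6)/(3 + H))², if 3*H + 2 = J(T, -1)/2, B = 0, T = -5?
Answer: 163584/361 ≈ 453.14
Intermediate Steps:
J(r, U) = -r (J(r, U) = 0 - r = -r)
H = ⅙ (H = -⅔ + (-1*(-5)/2)/3 = -⅔ + (5*(½))/3 = -⅔ + (⅓)*(5/2) = -⅔ + ⅚ = ⅙ ≈ 0.16667)
(27 + 44)*((2 + 6)/(3 + H))² = (27 + 44)*((2 + 6)/(3 + ⅙))² = 71*(8/(19/6))² = 71*(8*(6/19))² = 71*(48/19)² = 71*(2304/361) = 163584/361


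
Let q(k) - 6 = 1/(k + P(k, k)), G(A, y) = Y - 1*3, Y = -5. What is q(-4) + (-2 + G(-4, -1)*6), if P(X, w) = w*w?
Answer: -527/12 ≈ -43.917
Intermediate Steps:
P(X, w) = w**2
G(A, y) = -8 (G(A, y) = -5 - 1*3 = -5 - 3 = -8)
q(k) = 6 + 1/(k + k**2)
q(-4) + (-2 + G(-4, -1)*6) = (1 + 6*(-4) + 6*(-4)**2)/((-4)*(1 - 4)) + (-2 - 8*6) = -1/4*(1 - 24 + 6*16)/(-3) + (-2 - 48) = -1/4*(-1/3)*(1 - 24 + 96) - 50 = -1/4*(-1/3)*73 - 50 = 73/12 - 50 = -527/12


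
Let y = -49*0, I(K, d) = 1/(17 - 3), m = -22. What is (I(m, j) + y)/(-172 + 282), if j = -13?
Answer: 1/1540 ≈ 0.00064935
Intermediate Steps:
I(K, d) = 1/14
y = 0
(I(m, j) + y)/(-172 + 282) = (1/14 + 0)/(-172 + 282) = (1/14)/110 = (1/14)*(1/110) = 1/1540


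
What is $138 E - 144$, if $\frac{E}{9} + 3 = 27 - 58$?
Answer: $-42372$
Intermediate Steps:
$E = -306$ ($E = -27 + 9 \left(27 - 58\right) = -27 + 9 \left(-31\right) = -27 - 279 = -306$)
$138 E - 144 = 138 \left(-306\right) - 144 = -42228 - 144 = -42372$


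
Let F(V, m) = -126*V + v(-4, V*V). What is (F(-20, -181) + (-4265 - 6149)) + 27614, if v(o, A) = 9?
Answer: 19729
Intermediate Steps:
F(V, m) = 9 - 126*V (F(V, m) = -126*V + 9 = 9 - 126*V)
(F(-20, -181) + (-4265 - 6149)) + 27614 = ((9 - 126*(-20)) + (-4265 - 6149)) + 27614 = ((9 + 2520) - 10414) + 27614 = (2529 - 10414) + 27614 = -7885 + 27614 = 19729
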